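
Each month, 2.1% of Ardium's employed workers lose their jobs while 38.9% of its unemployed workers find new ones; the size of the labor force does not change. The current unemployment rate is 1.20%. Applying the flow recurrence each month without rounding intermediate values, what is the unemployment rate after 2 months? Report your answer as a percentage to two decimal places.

Unemployment rate after two months ≈ 3.76%.

With a fixed labor force, u_{t+1} = u_t + s·(1−u_t) − f·u_t = u_t·(1−s−f) + s.
Here 1−s−f = 0.590 and s = 0.021.
u_1 = 0.012000 × 0.590 + 0.021 = 0.028080.
u_2 = 0.028080 × 0.590 + 0.021 = 0.037567.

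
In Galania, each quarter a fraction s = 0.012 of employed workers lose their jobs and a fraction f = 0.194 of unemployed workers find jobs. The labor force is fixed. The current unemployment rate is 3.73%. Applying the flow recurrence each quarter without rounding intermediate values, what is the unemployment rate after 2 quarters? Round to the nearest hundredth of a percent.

Unemployment rate after two quarters ≈ 4.50%.

With a fixed labor force, u_{t+1} = u_t + s·(1−u_t) − f·u_t = u_t·(1−s−f) + s.
Here 1−s−f = 0.794 and s = 0.012.
u_1 = 0.037300 × 0.794 + 0.012 = 0.041616.
u_2 = 0.041616 × 0.794 + 0.012 = 0.045043.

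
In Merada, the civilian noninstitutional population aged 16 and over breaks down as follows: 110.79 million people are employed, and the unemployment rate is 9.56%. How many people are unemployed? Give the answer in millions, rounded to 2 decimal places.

Let U be the number unemployed. The labor force is E + U, and U/(E+U) = 0.0956.
So U = 0.0956 × 110.79 / (1 − 0.0956) = 10.5915 / 0.9044 ≈ 11.71 million.

About 11.71 million are unemployed.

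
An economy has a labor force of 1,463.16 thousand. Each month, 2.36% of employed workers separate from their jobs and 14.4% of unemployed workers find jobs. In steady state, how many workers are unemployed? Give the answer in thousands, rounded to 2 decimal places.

Steady-state unemployment rate u* = s/(s+f) = 2.36/(2.36+14.4) = 0.140811.
Unemployed = u* × labor force = 0.140811 × 1,463.16 ≈ 206.03 thousand.

About 206.03 thousand are unemployed in steady state.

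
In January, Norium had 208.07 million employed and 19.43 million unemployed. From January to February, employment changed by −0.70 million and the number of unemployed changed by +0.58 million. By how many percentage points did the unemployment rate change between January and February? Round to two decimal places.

The unemployment rate changed by +0.26 percentage points.

January: labor force = 208.07 + 19.43 = 227.50; u = 19.43/227.50 = 8.54%.
February: labor force = 207.37 + 20.01 = 227.38; u = 20.01/227.38 = 8.80%.
Change = 8.80% − 8.54% = +0.26 pp.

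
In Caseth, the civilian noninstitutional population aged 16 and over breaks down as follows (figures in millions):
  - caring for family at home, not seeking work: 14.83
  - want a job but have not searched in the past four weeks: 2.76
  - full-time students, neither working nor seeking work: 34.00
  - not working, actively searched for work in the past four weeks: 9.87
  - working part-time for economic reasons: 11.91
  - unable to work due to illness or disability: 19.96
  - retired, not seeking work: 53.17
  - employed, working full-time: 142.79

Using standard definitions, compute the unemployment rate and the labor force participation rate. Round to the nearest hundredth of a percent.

Employed = 11.91 + 142.79 = 154.70 million (anyone who worked, including part-time for economic reasons, counts as employed).
Unemployed = 9.87 million.
Labor force = 154.70 + 9.87 = 164.57 million.
Not in labor force = 14.83 + 2.76 + 34.00 + 19.96 + 53.17 = 124.72 million (those not working and not actively searching are outside the labor force — including those who want a job but have given up searching).
Civilian working-age population = 164.57 + 124.72 = 289.29 million.
Unemployment rate = 9.87 / 164.57 = 6.00%.
Labor force participation rate = 164.57 / 289.29 = 56.89%.

Unemployment rate ≈ 6.00%; labor force participation rate ≈ 56.89%.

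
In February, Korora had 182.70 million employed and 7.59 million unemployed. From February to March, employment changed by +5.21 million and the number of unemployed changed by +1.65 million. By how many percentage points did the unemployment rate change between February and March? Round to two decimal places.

February: labor force = 182.70 + 7.59 = 190.29; u = 7.59/190.29 = 3.99%.
March: labor force = 187.91 + 9.24 = 197.15; u = 9.24/197.15 = 4.69%.
Change = 4.69% − 3.99% = +0.70 pp.

The unemployment rate changed by +0.70 percentage points.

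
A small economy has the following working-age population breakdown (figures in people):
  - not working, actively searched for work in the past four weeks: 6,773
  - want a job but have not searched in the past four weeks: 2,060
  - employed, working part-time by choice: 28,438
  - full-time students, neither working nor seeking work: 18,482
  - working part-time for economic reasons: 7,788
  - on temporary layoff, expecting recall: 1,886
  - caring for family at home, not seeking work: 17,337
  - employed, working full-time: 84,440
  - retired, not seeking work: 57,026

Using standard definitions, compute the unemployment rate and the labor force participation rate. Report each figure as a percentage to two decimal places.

Employed = 28,438 + 7,788 + 84,440 = 120,666 (anyone who worked, including part-time for economic reasons, counts as employed).
Unemployed = 6,773 + 1,886 = 8,659 (jobless and actively searching, or on temporary layoff).
Labor force = 120,666 + 8,659 = 129,325.
Not in labor force = 2,060 + 18,482 + 17,337 + 57,026 = 94,905 (those not working and not actively searching are outside the labor force — including those who want a job but have given up searching).
Civilian working-age population = 129,325 + 94,905 = 224,230.
Unemployment rate = 8,659 / 129,325 = 6.70%.
Labor force participation rate = 129,325 / 224,230 = 57.68%.

Unemployment rate ≈ 6.70%; labor force participation rate ≈ 57.68%.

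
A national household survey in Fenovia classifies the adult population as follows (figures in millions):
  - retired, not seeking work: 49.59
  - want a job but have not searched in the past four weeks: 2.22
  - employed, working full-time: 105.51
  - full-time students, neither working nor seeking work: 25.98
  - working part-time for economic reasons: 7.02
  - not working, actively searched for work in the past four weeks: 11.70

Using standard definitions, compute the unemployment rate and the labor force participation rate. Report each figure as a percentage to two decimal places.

Unemployment rate ≈ 9.42%; labor force participation rate ≈ 61.49%.

Employed = 105.51 + 7.02 = 112.53 million (anyone who worked, including part-time for economic reasons, counts as employed).
Unemployed = 11.70 million.
Labor force = 112.53 + 11.70 = 124.23 million.
Not in labor force = 49.59 + 2.22 + 25.98 = 77.79 million (those not working and not actively searching are outside the labor force — including those who want a job but have given up searching).
Civilian working-age population = 124.23 + 77.79 = 202.02 million.
Unemployment rate = 11.70 / 124.23 = 9.42%.
Labor force participation rate = 124.23 / 202.02 = 61.49%.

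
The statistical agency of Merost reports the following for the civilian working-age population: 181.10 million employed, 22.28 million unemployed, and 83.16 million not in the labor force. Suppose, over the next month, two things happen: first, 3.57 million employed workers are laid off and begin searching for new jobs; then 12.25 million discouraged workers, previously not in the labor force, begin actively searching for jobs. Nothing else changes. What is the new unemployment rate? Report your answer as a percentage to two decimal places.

New unemployment rate ≈ 17.67%.

Initially, labor force = 181.10 + 22.28 = 203.38 million, so u = 22.28/203.38 = 10.95%.
After the first change, employed falls and unemployed rises by 3.57; labor force unchanged → E = 177.53, U = 25.85, labor force = 203.38 million.
After the second change, unemployed and labor force both rise by 12.25 → E = 177.53, U = 38.10, labor force = 215.63 million.
New unemployment rate = 38.10 / 215.63 = 17.67%.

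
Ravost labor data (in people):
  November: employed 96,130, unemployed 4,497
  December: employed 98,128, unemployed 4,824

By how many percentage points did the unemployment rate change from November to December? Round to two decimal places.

The unemployment rate changed by +0.22 percentage points.

November: labor force = 96,130 + 4,497 = 100,627; u = 4,497/100,627 = 4.47%.
December: labor force = 98,128 + 4,824 = 102,952; u = 4,824/102,952 = 4.69%.
Change = 4.69% − 4.47% = +0.22 pp.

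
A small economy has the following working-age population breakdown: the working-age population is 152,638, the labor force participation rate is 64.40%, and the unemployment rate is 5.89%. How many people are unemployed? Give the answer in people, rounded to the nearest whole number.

About 5,790 are unemployed.

Labor force = 0.6440 × 152,638 = 98,299.
Unemployed = 0.0589 × 98,299 ≈ 5,790.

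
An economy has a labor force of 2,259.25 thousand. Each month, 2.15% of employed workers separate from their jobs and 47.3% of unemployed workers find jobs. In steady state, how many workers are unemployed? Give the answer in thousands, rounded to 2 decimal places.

About 98.23 thousand are unemployed in steady state.

Steady-state unemployment rate u* = s/(s+f) = 2.15/(2.15+47.3) = 0.043478.
Unemployed = u* × labor force = 0.043478 × 2,259.25 ≈ 98.23 thousand.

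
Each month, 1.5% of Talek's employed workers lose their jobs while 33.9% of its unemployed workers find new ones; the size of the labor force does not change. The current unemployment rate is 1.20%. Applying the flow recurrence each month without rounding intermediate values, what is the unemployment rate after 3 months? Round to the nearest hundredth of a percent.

With a fixed labor force, u_{t+1} = u_t + s·(1−u_t) − f·u_t = u_t·(1−s−f) + s.
Here 1−s−f = 0.646 and s = 0.015.
u_1 = 0.012000 × 0.646 + 0.015 = 0.022752.
u_2 = 0.022752 × 0.646 + 0.015 = 0.029698.
u_3 = 0.029698 × 0.646 + 0.015 = 0.034185.

Unemployment rate after three months ≈ 3.42%.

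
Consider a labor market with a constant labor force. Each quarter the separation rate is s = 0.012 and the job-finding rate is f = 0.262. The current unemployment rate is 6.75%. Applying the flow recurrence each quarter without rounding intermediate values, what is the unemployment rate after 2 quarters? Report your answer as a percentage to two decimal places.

Unemployment rate after two quarters ≈ 5.63%.

With a fixed labor force, u_{t+1} = u_t + s·(1−u_t) − f·u_t = u_t·(1−s−f) + s.
Here 1−s−f = 0.726 and s = 0.012.
u_1 = 0.067500 × 0.726 + 0.012 = 0.061005.
u_2 = 0.061005 × 0.726 + 0.012 = 0.056290.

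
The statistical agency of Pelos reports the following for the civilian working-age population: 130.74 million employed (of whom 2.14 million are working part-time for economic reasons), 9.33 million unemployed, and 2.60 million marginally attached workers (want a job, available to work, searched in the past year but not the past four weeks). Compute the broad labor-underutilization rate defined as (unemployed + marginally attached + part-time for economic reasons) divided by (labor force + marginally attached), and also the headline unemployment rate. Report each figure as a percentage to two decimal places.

Labor force = 130.74 + 9.33 = 140.07 million.
Numerator = 9.33 + 2.60 + 2.14 = 14.07 million.
Denominator = 140.07 + 2.60 = 142.67 million.
Broad rate = 14.07 / 142.67 = 9.86%.
Headline unemployment rate = 9.33 / 140.07 = 6.66%.

Broad underutilization rate ≈ 9.86%; headline unemployment rate ≈ 6.66%.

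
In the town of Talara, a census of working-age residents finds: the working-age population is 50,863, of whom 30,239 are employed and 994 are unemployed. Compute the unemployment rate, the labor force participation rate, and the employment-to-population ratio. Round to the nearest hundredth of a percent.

Labor force = employed + unemployed = 30,239 + 994 = 31,233.
Unemployment rate = 994 / 31,233 = 3.18%.
Labor force participation rate = 31,233 / 50,863 = 61.41%.
Employment-population ratio = 30,239 / 50,863 = 59.45%.

Unemployment rate ≈ 3.18%; labor force participation rate ≈ 61.41%; employment-population ratio ≈ 59.45%.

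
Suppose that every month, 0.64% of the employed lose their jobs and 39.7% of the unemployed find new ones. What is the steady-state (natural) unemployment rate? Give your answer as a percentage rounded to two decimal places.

Steady-state unemployment rate ≈ 1.59%.

At steady state the flows balance: s·E = f·U, so U/(E+U) = s/(s+f).
u* = 0.64 / (0.64 + 39.7) = 0.64 / 40.34 = 1.59%.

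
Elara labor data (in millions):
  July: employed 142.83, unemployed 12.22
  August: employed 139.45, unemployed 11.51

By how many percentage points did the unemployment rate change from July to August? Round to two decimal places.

The unemployment rate changed by −0.26 percentage points.

July: labor force = 142.83 + 12.22 = 155.05; u = 12.22/155.05 = 7.88%.
August: labor force = 139.45 + 11.51 = 150.96; u = 11.51/150.96 = 7.62%.
Change = 7.62% − 7.88% = −0.26 pp.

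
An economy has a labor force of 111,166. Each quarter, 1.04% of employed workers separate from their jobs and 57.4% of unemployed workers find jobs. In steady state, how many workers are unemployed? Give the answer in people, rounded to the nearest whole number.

Steady-state unemployment rate u* = s/(s+f) = 1.04/(1.04+57.4) = 0.017796.
Unemployed = u* × labor force = 0.017796 × 111,166 ≈ 1,978.

About 1,978 are unemployed in steady state.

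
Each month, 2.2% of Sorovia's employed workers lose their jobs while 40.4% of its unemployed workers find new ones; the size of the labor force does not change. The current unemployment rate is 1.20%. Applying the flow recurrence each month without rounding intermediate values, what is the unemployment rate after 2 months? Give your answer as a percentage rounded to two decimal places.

Unemployment rate after two months ≈ 3.86%.

With a fixed labor force, u_{t+1} = u_t + s·(1−u_t) − f·u_t = u_t·(1−s−f) + s.
Here 1−s−f = 0.574 and s = 0.022.
u_1 = 0.012000 × 0.574 + 0.022 = 0.028888.
u_2 = 0.028888 × 0.574 + 0.022 = 0.038582.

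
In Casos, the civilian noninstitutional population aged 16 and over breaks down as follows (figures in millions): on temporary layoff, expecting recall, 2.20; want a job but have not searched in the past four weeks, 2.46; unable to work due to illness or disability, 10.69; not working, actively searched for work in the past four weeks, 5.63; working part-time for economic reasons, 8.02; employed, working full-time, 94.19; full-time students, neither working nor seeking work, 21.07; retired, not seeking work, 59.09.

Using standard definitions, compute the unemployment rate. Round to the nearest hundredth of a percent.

Unemployment rate ≈ 7.12%.

Employed = 8.02 + 94.19 = 102.21 million (anyone who worked, including part-time for economic reasons, counts as employed).
Unemployed = 2.20 + 5.63 = 7.83 million (jobless and actively searching, or on temporary layoff).
Labor force = 102.21 + 7.83 = 110.04 million.
Unemployment rate = 7.83 / 110.04 = 7.12%.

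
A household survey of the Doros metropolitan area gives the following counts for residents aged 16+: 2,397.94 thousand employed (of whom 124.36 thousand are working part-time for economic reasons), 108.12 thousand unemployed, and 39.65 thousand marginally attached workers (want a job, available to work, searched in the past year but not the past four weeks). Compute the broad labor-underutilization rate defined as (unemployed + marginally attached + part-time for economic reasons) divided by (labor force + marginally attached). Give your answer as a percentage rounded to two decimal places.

Broad underutilization rate ≈ 10.69%.

Labor force = 2,397.94 + 108.12 = 2,506.06 thousand.
Numerator = 108.12 + 39.65 + 124.36 = 272.13 thousand.
Denominator = 2,506.06 + 39.65 = 2,545.71 thousand.
Broad rate = 272.13 / 2,545.71 = 10.69%.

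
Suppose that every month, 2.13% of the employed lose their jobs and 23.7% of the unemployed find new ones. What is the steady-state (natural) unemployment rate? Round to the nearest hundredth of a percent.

At steady state the flows balance: s·E = f·U, so U/(E+U) = s/(s+f).
u* = 2.13 / (2.13 + 23.7) = 2.13 / 25.83 = 8.25%.

Steady-state unemployment rate ≈ 8.25%.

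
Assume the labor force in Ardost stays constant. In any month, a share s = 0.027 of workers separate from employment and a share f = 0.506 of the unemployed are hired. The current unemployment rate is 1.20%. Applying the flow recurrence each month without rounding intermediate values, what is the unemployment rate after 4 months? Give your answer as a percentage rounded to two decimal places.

Unemployment rate after four months ≈ 4.88%.

With a fixed labor force, u_{t+1} = u_t + s·(1−u_t) − f·u_t = u_t·(1−s−f) + s.
Here 1−s−f = 0.467 and s = 0.027.
u_1 = 0.012000 × 0.467 + 0.027 = 0.032604.
u_2 = 0.032604 × 0.467 + 0.027 = 0.042226.
u_3 = 0.042226 × 0.467 + 0.027 = 0.046720.
u_4 = 0.046720 × 0.467 + 0.027 = 0.048818.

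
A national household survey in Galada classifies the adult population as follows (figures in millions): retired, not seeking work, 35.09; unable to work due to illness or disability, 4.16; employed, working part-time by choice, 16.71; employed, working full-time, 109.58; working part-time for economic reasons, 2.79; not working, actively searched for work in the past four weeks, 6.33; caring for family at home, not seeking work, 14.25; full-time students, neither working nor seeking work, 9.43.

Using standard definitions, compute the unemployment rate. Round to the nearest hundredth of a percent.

Employed = 16.71 + 109.58 + 2.79 = 129.08 million (anyone who worked, including part-time for economic reasons, counts as employed).
Unemployed = 6.33 million.
Labor force = 129.08 + 6.33 = 135.41 million.
Unemployment rate = 6.33 / 135.41 = 4.67%.

Unemployment rate ≈ 4.67%.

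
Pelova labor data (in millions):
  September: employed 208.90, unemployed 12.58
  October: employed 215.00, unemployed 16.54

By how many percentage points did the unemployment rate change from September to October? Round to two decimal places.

The unemployment rate changed by +1.46 percentage points.

September: labor force = 208.90 + 12.58 = 221.48; u = 12.58/221.48 = 5.68%.
October: labor force = 215.00 + 16.54 = 231.54; u = 16.54/231.54 = 7.14%.
Change = 7.14% − 5.68% = +1.46 pp.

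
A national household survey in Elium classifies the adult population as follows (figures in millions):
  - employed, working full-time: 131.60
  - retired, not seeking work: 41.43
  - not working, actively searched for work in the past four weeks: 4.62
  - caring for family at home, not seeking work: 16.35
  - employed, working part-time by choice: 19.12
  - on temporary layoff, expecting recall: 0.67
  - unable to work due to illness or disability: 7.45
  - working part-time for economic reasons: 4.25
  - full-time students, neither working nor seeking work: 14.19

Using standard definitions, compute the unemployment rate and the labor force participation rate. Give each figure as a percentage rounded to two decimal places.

Employed = 131.60 + 19.12 + 4.25 = 154.97 million (anyone who worked, including part-time for economic reasons, counts as employed).
Unemployed = 4.62 + 0.67 = 5.29 million (jobless and actively searching, or on temporary layoff).
Labor force = 154.97 + 5.29 = 160.26 million.
Not in labor force = 41.43 + 16.35 + 7.45 + 14.19 = 79.42 million (those not working and not actively searching are outside the labor force).
Civilian working-age population = 160.26 + 79.42 = 239.68 million.
Unemployment rate = 5.29 / 160.26 = 3.30%.
Labor force participation rate = 160.26 / 239.68 = 66.86%.

Unemployment rate ≈ 3.30%; labor force participation rate ≈ 66.86%.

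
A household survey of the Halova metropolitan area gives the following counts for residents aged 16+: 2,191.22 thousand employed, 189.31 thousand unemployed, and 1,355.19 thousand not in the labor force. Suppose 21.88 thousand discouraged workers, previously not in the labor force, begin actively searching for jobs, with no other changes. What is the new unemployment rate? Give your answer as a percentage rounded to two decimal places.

Initially, labor force = 2,191.22 + 189.31 = 2,380.53 thousand, so u = 189.31/2,380.53 = 7.95%.
After the change, unemployed and labor force both rise by 21.88 → E = 2,191.22, U = 211.19, labor force = 2,402.41 thousand.
New unemployment rate = 211.19 / 2,402.41 = 8.79%.

New unemployment rate ≈ 8.79%.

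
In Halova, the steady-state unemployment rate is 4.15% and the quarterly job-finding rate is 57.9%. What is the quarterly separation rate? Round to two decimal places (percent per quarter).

Separation rate ≈ 2.51% per quarter.

From u* = s/(s+f): s = u·f/(1−u).
s = 0.0415 × 57.9 / (1 − 0.0415) = 2.4028 / 0.9585 ≈ 2.51% per quarter.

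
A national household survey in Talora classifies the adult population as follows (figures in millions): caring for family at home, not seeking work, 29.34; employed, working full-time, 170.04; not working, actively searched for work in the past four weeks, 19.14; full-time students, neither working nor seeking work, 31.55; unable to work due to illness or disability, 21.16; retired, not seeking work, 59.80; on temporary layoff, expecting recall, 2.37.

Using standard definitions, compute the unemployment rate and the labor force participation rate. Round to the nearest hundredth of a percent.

Unemployment rate ≈ 11.23%; labor force participation rate ≈ 57.45%.

Employed = 170.04 million.
Unemployed = 19.14 + 2.37 = 21.51 million (jobless and actively searching, or on temporary layoff).
Labor force = 170.04 + 21.51 = 191.55 million.
Not in labor force = 29.34 + 31.55 + 21.16 + 59.80 = 141.85 million (those not working and not actively searching are outside the labor force).
Civilian working-age population = 191.55 + 141.85 = 333.40 million.
Unemployment rate = 21.51 / 191.55 = 11.23%.
Labor force participation rate = 191.55 / 333.40 = 57.45%.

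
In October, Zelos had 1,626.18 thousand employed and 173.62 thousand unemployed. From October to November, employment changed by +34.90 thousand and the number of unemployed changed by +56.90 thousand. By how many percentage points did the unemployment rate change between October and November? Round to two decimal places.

The unemployment rate changed by +2.54 percentage points.

October: labor force = 1,626.18 + 173.62 = 1,799.80; u = 173.62/1,799.80 = 9.65%.
November: labor force = 1,661.08 + 230.52 = 1,891.60; u = 230.52/1,891.60 = 12.19%.
Change = 12.19% − 9.65% = +2.54 pp.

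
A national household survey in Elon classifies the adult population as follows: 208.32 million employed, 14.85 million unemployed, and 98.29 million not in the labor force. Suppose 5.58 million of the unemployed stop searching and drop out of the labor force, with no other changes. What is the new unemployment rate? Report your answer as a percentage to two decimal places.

Initially, labor force = 208.32 + 14.85 = 223.17 million, so u = 14.85/223.17 = 6.65%.
After the change, unemployed and labor force both fall by 5.58 → E = 208.32, U = 9.27, labor force = 217.59 million.
New unemployment rate = 9.27 / 217.59 = 4.26%.

New unemployment rate ≈ 4.26%.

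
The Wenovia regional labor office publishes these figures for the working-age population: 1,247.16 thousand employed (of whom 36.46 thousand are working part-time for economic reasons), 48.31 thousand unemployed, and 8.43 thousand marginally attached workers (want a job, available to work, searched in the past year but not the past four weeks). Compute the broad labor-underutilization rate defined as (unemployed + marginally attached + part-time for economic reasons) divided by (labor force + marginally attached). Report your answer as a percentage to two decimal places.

Labor force = 1,247.16 + 48.31 = 1,295.47 thousand.
Numerator = 48.31 + 8.43 + 36.46 = 93.20 thousand.
Denominator = 1,295.47 + 8.43 = 1,303.90 thousand.
Broad rate = 93.20 / 1,303.90 = 7.15%.

Broad underutilization rate ≈ 7.15%.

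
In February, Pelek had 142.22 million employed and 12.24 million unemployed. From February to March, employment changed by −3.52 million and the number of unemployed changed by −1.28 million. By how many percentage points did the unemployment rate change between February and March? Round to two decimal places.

The unemployment rate changed by −0.60 percentage points.

February: labor force = 142.22 + 12.24 = 154.46; u = 12.24/154.46 = 7.92%.
March: labor force = 138.70 + 10.96 = 149.66; u = 10.96/149.66 = 7.32%.
Change = 7.32% − 7.92% = −0.60 pp.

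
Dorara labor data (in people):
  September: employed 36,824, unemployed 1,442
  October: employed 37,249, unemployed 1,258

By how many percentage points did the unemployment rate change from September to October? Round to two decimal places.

The unemployment rate changed by −0.50 percentage points.

September: labor force = 36,824 + 1,442 = 38,266; u = 1,442/38,266 = 3.77%.
October: labor force = 37,249 + 1,258 = 38,507; u = 1,258/38,507 = 3.27%.
Change = 3.27% − 3.77% = −0.50 pp.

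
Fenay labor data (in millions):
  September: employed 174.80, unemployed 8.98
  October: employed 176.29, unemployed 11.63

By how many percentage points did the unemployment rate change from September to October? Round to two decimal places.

The unemployment rate changed by +1.30 percentage points.

September: labor force = 174.80 + 8.98 = 183.78; u = 8.98/183.78 = 4.89%.
October: labor force = 176.29 + 11.63 = 187.92; u = 11.63/187.92 = 6.19%.
Change = 6.19% − 4.89% = +1.30 pp.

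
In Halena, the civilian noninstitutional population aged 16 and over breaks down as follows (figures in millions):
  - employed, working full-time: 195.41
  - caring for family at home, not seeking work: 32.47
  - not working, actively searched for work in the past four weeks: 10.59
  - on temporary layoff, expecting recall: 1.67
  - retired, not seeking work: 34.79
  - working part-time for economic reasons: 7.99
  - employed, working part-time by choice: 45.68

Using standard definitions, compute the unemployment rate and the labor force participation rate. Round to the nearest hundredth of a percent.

Employed = 195.41 + 7.99 + 45.68 = 249.08 million (anyone who worked, including part-time for economic reasons, counts as employed).
Unemployed = 10.59 + 1.67 = 12.26 million (jobless and actively searching, or on temporary layoff).
Labor force = 249.08 + 12.26 = 261.34 million.
Not in labor force = 32.47 + 34.79 = 67.26 million (those not working and not actively searching are outside the labor force).
Civilian working-age population = 261.34 + 67.26 = 328.60 million.
Unemployment rate = 12.26 / 261.34 = 4.69%.
Labor force participation rate = 261.34 / 328.60 = 79.53%.

Unemployment rate ≈ 4.69%; labor force participation rate ≈ 79.53%.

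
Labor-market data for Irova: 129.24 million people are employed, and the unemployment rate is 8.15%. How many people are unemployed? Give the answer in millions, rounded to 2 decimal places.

Let U be the number unemployed. The labor force is E + U, and U/(E+U) = 0.0815.
So U = 0.0815 × 129.24 / (1 − 0.0815) = 10.5331 / 0.9185 ≈ 11.47 million.

About 11.47 million are unemployed.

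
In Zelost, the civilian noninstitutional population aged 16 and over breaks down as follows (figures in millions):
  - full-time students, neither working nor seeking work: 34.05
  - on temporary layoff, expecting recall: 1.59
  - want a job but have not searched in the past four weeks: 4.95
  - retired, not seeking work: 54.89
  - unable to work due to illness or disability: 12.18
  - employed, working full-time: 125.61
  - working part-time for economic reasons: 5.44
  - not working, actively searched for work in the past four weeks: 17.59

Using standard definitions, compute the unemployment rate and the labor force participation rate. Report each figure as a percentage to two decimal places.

Employed = 125.61 + 5.44 = 131.05 million (anyone who worked, including part-time for economic reasons, counts as employed).
Unemployed = 1.59 + 17.59 = 19.18 million (jobless and actively searching, or on temporary layoff).
Labor force = 131.05 + 19.18 = 150.23 million.
Not in labor force = 34.05 + 4.95 + 54.89 + 12.18 = 106.07 million (those not working and not actively searching are outside the labor force — including those who want a job but have given up searching).
Civilian working-age population = 150.23 + 106.07 = 256.30 million.
Unemployment rate = 19.18 / 150.23 = 12.77%.
Labor force participation rate = 150.23 / 256.30 = 58.61%.

Unemployment rate ≈ 12.77%; labor force participation rate ≈ 58.61%.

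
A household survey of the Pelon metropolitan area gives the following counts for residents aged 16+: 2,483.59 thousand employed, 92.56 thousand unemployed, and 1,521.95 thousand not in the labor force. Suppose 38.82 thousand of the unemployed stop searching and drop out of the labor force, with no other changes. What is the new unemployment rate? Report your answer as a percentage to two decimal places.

Initially, labor force = 2,483.59 + 92.56 = 2,576.15 thousand, so u = 92.56/2,576.15 = 3.59%.
After the change, unemployed and labor force both fall by 38.82 → E = 2,483.59, U = 53.74, labor force = 2,537.33 thousand.
New unemployment rate = 53.74 / 2,537.33 = 2.12%.

New unemployment rate ≈ 2.12%.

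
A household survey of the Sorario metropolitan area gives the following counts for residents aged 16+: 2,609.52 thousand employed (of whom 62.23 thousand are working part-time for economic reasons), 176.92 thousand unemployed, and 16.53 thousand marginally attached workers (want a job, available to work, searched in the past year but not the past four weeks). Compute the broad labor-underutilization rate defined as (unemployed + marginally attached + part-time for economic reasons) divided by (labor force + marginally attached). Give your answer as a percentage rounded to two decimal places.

Labor force = 2,609.52 + 176.92 = 2,786.44 thousand.
Numerator = 176.92 + 16.53 + 62.23 = 255.68 thousand.
Denominator = 2,786.44 + 16.53 = 2,802.97 thousand.
Broad rate = 255.68 / 2,802.97 = 9.12%.

Broad underutilization rate ≈ 9.12%.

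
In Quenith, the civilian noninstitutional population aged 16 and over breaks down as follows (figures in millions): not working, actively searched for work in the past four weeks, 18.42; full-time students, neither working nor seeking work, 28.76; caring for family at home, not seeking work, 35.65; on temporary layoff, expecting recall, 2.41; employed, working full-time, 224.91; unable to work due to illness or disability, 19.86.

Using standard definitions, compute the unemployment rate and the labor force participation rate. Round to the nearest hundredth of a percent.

Unemployment rate ≈ 8.48%; labor force participation rate ≈ 74.46%.

Employed = 224.91 million.
Unemployed = 18.42 + 2.41 = 20.83 million (jobless and actively searching, or on temporary layoff).
Labor force = 224.91 + 20.83 = 245.74 million.
Not in labor force = 28.76 + 35.65 + 19.86 = 84.27 million (those not working and not actively searching are outside the labor force).
Civilian working-age population = 245.74 + 84.27 = 330.01 million.
Unemployment rate = 20.83 / 245.74 = 8.48%.
Labor force participation rate = 245.74 / 330.01 = 74.46%.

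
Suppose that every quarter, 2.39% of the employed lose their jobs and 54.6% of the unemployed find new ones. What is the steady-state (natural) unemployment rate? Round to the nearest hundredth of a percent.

At steady state the flows balance: s·E = f·U, so U/(E+U) = s/(s+f).
u* = 2.39 / (2.39 + 54.6) = 2.39 / 56.99 = 4.19%.

Steady-state unemployment rate ≈ 4.19%.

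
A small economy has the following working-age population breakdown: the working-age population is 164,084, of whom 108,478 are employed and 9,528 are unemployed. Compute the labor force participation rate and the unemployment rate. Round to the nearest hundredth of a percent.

Labor force participation rate ≈ 71.92%; unemployment rate ≈ 8.07%.

Labor force = employed + unemployed = 108,478 + 9,528 = 118,006.
Unemployment rate = 9,528 / 118,006 = 8.07%.
Labor force participation rate = 118,006 / 164,084 = 71.92%.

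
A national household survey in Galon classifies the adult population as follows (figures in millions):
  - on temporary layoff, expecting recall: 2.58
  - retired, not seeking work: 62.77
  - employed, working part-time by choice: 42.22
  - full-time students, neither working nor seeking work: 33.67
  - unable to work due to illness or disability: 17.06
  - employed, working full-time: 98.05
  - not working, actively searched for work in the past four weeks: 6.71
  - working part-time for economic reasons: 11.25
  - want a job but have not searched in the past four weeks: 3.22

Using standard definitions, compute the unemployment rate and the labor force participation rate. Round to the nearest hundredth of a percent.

Unemployment rate ≈ 5.78%; labor force participation rate ≈ 57.94%.

Employed = 42.22 + 98.05 + 11.25 = 151.52 million (anyone who worked, including part-time for economic reasons, counts as employed).
Unemployed = 2.58 + 6.71 = 9.29 million (jobless and actively searching, or on temporary layoff).
Labor force = 151.52 + 9.29 = 160.81 million.
Not in labor force = 62.77 + 33.67 + 17.06 + 3.22 = 116.72 million (those not working and not actively searching are outside the labor force — including those who want a job but have given up searching).
Civilian working-age population = 160.81 + 116.72 = 277.53 million.
Unemployment rate = 9.29 / 160.81 = 5.78%.
Labor force participation rate = 160.81 / 277.53 = 57.94%.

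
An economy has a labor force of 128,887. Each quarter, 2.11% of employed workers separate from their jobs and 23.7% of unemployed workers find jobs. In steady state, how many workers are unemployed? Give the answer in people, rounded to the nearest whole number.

Steady-state unemployment rate u* = s/(s+f) = 2.11/(2.11+23.7) = 0.081751.
Unemployed = u* × labor force = 0.081751 × 128,887 ≈ 10,537.

About 10,537 are unemployed in steady state.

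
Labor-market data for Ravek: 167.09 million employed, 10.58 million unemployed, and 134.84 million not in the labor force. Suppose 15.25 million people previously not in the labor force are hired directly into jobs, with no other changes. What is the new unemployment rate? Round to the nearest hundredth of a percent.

Initially, labor force = 167.09 + 10.58 = 177.67 million, so u = 10.58/177.67 = 5.95%.
After the change, employed and labor force both rise by 15.25; unemployed unchanged → E = 182.34, U = 10.58, labor force = 192.92 million.
New unemployment rate = 10.58 / 192.92 = 5.48%.

New unemployment rate ≈ 5.48%.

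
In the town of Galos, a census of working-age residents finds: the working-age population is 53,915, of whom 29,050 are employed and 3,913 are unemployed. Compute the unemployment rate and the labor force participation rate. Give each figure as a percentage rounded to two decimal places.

Unemployment rate ≈ 11.87%; labor force participation rate ≈ 61.14%.

Labor force = employed + unemployed = 29,050 + 3,913 = 32,963.
Unemployment rate = 3,913 / 32,963 = 11.87%.
Labor force participation rate = 32,963 / 53,915 = 61.14%.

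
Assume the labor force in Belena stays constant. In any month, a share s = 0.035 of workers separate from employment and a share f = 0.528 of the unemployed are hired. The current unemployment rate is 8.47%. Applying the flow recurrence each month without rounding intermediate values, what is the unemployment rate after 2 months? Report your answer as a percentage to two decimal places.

Unemployment rate after two months ≈ 6.65%.

With a fixed labor force, u_{t+1} = u_t + s·(1−u_t) − f·u_t = u_t·(1−s−f) + s.
Here 1−s−f = 0.437 and s = 0.035.
u_1 = 0.084700 × 0.437 + 0.035 = 0.072014.
u_2 = 0.072014 × 0.437 + 0.035 = 0.066470.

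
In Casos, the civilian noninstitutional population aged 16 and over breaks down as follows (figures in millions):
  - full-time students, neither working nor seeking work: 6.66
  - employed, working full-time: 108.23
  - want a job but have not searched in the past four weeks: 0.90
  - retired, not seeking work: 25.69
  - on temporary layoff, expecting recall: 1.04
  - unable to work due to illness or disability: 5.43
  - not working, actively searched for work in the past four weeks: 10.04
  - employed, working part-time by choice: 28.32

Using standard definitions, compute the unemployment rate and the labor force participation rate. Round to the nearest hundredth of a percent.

Employed = 108.23 + 28.32 = 136.55 million.
Unemployed = 1.04 + 10.04 = 11.08 million (jobless and actively searching, or on temporary layoff).
Labor force = 136.55 + 11.08 = 147.63 million.
Not in labor force = 6.66 + 0.90 + 25.69 + 5.43 = 38.68 million (those not working and not actively searching are outside the labor force — including those who want a job but have given up searching).
Civilian working-age population = 147.63 + 38.68 = 186.31 million.
Unemployment rate = 11.08 / 147.63 = 7.51%.
Labor force participation rate = 147.63 / 186.31 = 79.24%.

Unemployment rate ≈ 7.51%; labor force participation rate ≈ 79.24%.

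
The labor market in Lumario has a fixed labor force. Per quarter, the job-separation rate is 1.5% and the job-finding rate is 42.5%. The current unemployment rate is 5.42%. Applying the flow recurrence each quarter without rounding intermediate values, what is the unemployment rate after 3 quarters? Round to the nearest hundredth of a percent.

Unemployment rate after three quarters ≈ 3.76%.

With a fixed labor force, u_{t+1} = u_t + s·(1−u_t) − f·u_t = u_t·(1−s−f) + s.
Here 1−s−f = 0.560 and s = 0.015.
u_1 = 0.054200 × 0.560 + 0.015 = 0.045352.
u_2 = 0.045352 × 0.560 + 0.015 = 0.040397.
u_3 = 0.040397 × 0.560 + 0.015 = 0.037622.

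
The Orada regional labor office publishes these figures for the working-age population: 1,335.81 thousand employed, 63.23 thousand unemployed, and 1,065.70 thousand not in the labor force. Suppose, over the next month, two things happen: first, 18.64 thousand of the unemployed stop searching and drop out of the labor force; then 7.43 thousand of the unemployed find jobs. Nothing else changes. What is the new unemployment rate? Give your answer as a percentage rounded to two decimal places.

New unemployment rate ≈ 2.69%.

Initially, labor force = 1,335.81 + 63.23 = 1,399.04 thousand, so u = 63.23/1,399.04 = 4.52%.
After the first change, unemployed and labor force both fall by 18.64 → E = 1,335.81, U = 44.59, labor force = 1,380.40 thousand.
After the second change, unemployed falls and employed rises by 7.43; labor force unchanged → E = 1,343.24, U = 37.16, labor force = 1,380.40 thousand.
New unemployment rate = 37.16 / 1,380.40 = 2.69%.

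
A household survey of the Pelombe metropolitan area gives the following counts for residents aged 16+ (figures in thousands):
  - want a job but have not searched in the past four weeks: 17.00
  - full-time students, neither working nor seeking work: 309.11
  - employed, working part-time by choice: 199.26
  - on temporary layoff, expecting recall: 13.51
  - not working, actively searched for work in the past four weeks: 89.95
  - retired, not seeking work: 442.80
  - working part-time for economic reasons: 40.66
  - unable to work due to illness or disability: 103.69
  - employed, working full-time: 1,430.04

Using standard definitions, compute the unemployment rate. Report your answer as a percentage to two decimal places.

Employed = 199.26 + 40.66 + 1,430.04 = 1,669.96 thousand (anyone who worked, including part-time for economic reasons, counts as employed).
Unemployed = 13.51 + 89.95 = 103.46 thousand (jobless and actively searching, or on temporary layoff).
Labor force = 1,669.96 + 103.46 = 1,773.42 thousand.
Unemployment rate = 103.46 / 1,773.42 = 5.83%.

Unemployment rate ≈ 5.83%.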